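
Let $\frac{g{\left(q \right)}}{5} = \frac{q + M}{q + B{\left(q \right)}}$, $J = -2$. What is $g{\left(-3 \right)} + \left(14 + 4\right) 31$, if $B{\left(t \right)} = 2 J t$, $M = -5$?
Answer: $\frac{4982}{9} \approx 553.56$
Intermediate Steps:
$B{\left(t \right)} = - 4 t$ ($B{\left(t \right)} = 2 \left(-2\right) t = - 4 t$)
$g{\left(q \right)} = - \frac{5 \left(-5 + q\right)}{3 q}$ ($g{\left(q \right)} = 5 \frac{q - 5}{q - 4 q} = 5 \frac{-5 + q}{\left(-3\right) q} = 5 \left(-5 + q\right) \left(- \frac{1}{3 q}\right) = 5 \left(- \frac{-5 + q}{3 q}\right) = - \frac{5 \left(-5 + q\right)}{3 q}$)
$g{\left(-3 \right)} + \left(14 + 4\right) 31 = \frac{5 \left(5 - -3\right)}{3 \left(-3\right)} + \left(14 + 4\right) 31 = \frac{5}{3} \left(- \frac{1}{3}\right) \left(5 + 3\right) + 18 \cdot 31 = \frac{5}{3} \left(- \frac{1}{3}\right) 8 + 558 = - \frac{40}{9} + 558 = \frac{4982}{9}$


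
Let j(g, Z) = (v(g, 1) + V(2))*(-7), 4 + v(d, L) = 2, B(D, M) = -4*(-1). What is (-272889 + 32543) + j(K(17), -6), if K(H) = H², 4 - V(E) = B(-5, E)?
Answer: -240332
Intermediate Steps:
B(D, M) = 4
v(d, L) = -2 (v(d, L) = -4 + 2 = -2)
V(E) = 0 (V(E) = 4 - 1*4 = 4 - 4 = 0)
j(g, Z) = 14 (j(g, Z) = (-2 + 0)*(-7) = -2*(-7) = 14)
(-272889 + 32543) + j(K(17), -6) = (-272889 + 32543) + 14 = -240346 + 14 = -240332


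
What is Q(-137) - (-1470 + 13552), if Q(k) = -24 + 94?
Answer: -12012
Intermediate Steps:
Q(k) = 70
Q(-137) - (-1470 + 13552) = 70 - (-1470 + 13552) = 70 - 1*12082 = 70 - 12082 = -12012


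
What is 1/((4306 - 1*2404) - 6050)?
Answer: -1/4148 ≈ -0.00024108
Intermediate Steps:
1/((4306 - 1*2404) - 6050) = 1/((4306 - 2404) - 6050) = 1/(1902 - 6050) = 1/(-4148) = -1/4148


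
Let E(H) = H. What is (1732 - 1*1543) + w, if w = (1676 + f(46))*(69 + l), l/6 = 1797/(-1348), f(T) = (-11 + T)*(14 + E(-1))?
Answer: 87743451/674 ≈ 1.3018e+5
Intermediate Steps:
f(T) = -143 + 13*T (f(T) = (-11 + T)*(14 - 1) = (-11 + T)*13 = -143 + 13*T)
l = -5391/674 (l = 6*(1797/(-1348)) = 6*(1797*(-1/1348)) = 6*(-1797/1348) = -5391/674 ≈ -7.9985)
w = 87616065/674 (w = (1676 + (-143 + 13*46))*(69 - 5391/674) = (1676 + (-143 + 598))*(41115/674) = (1676 + 455)*(41115/674) = 2131*(41115/674) = 87616065/674 ≈ 1.2999e+5)
(1732 - 1*1543) + w = (1732 - 1*1543) + 87616065/674 = (1732 - 1543) + 87616065/674 = 189 + 87616065/674 = 87743451/674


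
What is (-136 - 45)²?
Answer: 32761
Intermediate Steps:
(-136 - 45)² = (-181)² = 32761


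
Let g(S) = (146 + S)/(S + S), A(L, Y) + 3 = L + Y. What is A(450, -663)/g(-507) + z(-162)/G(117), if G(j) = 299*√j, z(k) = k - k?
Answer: -219024/361 ≈ -606.71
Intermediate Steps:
A(L, Y) = -3 + L + Y (A(L, Y) = -3 + (L + Y) = -3 + L + Y)
g(S) = (146 + S)/(2*S) (g(S) = (146 + S)/((2*S)) = (146 + S)*(1/(2*S)) = (146 + S)/(2*S))
z(k) = 0
A(450, -663)/g(-507) + z(-162)/G(117) = (-3 + 450 - 663)/(((½)*(146 - 507)/(-507))) + 0/((299*√117)) = -216/((½)*(-1/507)*(-361)) + 0/((299*(3*√13))) = -216/361/1014 + 0/((897*√13)) = -216*1014/361 + 0*(√13/11661) = -219024/361 + 0 = -219024/361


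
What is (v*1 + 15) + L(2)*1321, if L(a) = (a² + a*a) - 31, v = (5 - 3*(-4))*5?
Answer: -30283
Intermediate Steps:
v = 85 (v = (5 + 12)*5 = 17*5 = 85)
L(a) = -31 + 2*a² (L(a) = (a² + a²) - 31 = 2*a² - 31 = -31 + 2*a²)
(v*1 + 15) + L(2)*1321 = (85*1 + 15) + (-31 + 2*2²)*1321 = (85 + 15) + (-31 + 2*4)*1321 = 100 + (-31 + 8)*1321 = 100 - 23*1321 = 100 - 30383 = -30283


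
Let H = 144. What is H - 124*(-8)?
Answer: 1136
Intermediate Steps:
H - 124*(-8) = 144 - 124*(-8) = 144 + 992 = 1136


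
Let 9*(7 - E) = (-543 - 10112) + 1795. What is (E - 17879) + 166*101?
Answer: -1094/9 ≈ -121.56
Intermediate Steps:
E = 8923/9 (E = 7 - ((-543 - 10112) + 1795)/9 = 7 - (-10655 + 1795)/9 = 7 - ⅑*(-8860) = 7 + 8860/9 = 8923/9 ≈ 991.44)
(E - 17879) + 166*101 = (8923/9 - 17879) + 166*101 = -151988/9 + 16766 = -1094/9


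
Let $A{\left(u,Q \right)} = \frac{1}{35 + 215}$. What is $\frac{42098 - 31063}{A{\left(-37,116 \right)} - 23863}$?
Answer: $- \frac{2758750}{5965749} \approx -0.46243$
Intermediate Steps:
$A{\left(u,Q \right)} = \frac{1}{250}$
$\frac{42098 - 31063}{A{\left(-37,116 \right)} - 23863} = \frac{42098 - 31063}{\frac{1}{250} - 23863} = \frac{11035}{- \frac{5965749}{250}} = 11035 \left(- \frac{250}{5965749}\right) = - \frac{2758750}{5965749}$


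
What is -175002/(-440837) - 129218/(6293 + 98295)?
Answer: -19330483145/23053130078 ≈ -0.83852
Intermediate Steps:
-175002/(-440837) - 129218/(6293 + 98295) = -175002*(-1/440837) - 129218/104588 = 175002/440837 - 129218*1/104588 = 175002/440837 - 64609/52294 = -19330483145/23053130078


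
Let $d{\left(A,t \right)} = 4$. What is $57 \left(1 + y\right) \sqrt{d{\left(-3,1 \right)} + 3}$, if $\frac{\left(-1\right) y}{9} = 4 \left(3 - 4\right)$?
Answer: $2109 \sqrt{7} \approx 5579.9$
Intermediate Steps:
$y = 36$ ($y = - 9 \cdot 4 \left(3 - 4\right) = - 9 \cdot 4 \left(-1\right) = \left(-9\right) \left(-4\right) = 36$)
$57 \left(1 + y\right) \sqrt{d{\left(-3,1 \right)} + 3} = 57 \left(1 + 36\right) \sqrt{4 + 3} = 57 \cdot 37 \sqrt{7} = 2109 \sqrt{7}$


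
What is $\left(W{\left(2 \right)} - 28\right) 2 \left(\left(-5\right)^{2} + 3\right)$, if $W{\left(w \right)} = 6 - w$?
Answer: $-1344$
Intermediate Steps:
$\left(W{\left(2 \right)} - 28\right) 2 \left(\left(-5\right)^{2} + 3\right) = \left(\left(6 - 2\right) - 28\right) 2 \left(\left(-5\right)^{2} + 3\right) = \left(\left(6 - 2\right) - 28\right) 2 \left(25 + 3\right) = \left(4 - 28\right) 2 \cdot 28 = \left(-24\right) 56 = -1344$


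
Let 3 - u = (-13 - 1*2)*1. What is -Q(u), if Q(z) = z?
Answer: -18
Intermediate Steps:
u = 18 (u = 3 - (-13 - 1*2) = 3 - (-13 - 2) = 3 - (-15) = 3 - 1*(-15) = 3 + 15 = 18)
-Q(u) = -1*18 = -18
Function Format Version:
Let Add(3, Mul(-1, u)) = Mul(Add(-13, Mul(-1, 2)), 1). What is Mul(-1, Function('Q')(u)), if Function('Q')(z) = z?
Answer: -18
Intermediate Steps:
u = 18 (u = Add(3, Mul(-1, Mul(Add(-13, Mul(-1, 2)), 1))) = Add(3, Mul(-1, Mul(Add(-13, -2), 1))) = Add(3, Mul(-1, Mul(-15, 1))) = Add(3, Mul(-1, -15)) = Add(3, 15) = 18)
Mul(-1, Function('Q')(u)) = Mul(-1, 18) = -18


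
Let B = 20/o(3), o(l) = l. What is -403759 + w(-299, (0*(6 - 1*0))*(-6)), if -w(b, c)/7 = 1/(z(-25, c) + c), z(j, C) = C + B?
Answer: -8075201/20 ≈ -4.0376e+5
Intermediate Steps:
B = 20/3 ≈ 6.6667
z(j, C) = 20/3 + C (z(j, C) = C + 20/3 = 20/3 + C)
w(b, c) = -7/(20/3 + 2*c) (w(b, c) = -7/((20/3 + c) + c) = -7/(20/3 + 2*c))
-403759 + w(-299, (0*(6 - 1*0))*(-6)) = -403759 - 21/(20 + 6*((0*(6 - 1*0))*(-6))) = -403759 - 21/(20 + 6*((0*(6 + 0))*(-6))) = -403759 - 21/(20 + 6*((0*6)*(-6))) = -403759 - 21/(20 + 6*(0*(-6))) = -403759 - 21/(20 + 6*0) = -403759 - 21/(20 + 0) = -403759 - 21/20 = -8075201/20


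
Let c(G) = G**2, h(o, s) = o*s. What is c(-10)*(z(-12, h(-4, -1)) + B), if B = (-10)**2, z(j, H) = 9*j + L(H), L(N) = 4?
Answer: -400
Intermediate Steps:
z(j, H) = 4 + 9*j (z(j, H) = 9*j + 4 = 4 + 9*j)
B = 100
c(-10)*(z(-12, h(-4, -1)) + B) = (-10)**2*((4 + 9*(-12)) + 100) = 100*((4 - 108) + 100) = 100*(-104 + 100) = 100*(-4) = -400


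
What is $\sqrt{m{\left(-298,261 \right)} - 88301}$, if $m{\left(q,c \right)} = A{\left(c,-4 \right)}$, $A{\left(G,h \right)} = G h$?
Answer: $i \sqrt{89345} \approx 298.91 i$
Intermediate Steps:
$m{\left(q,c \right)} = - 4 c$ ($m{\left(q,c \right)} = c \left(-4\right) = - 4 c$)
$\sqrt{m{\left(-298,261 \right)} - 88301} = \sqrt{\left(-4\right) 261 - 88301} = \sqrt{-1044 - 88301} = \sqrt{-89345} = i \sqrt{89345}$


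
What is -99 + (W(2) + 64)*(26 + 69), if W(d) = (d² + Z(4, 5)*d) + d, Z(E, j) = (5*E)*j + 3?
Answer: 26121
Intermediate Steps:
Z(E, j) = 3 + 5*E*j (Z(E, j) = 5*E*j + 3 = 3 + 5*E*j)
W(d) = d² + 104*d (W(d) = (d² + (3 + 5*4*5)*d) + d = (d² + (3 + 100)*d) + d = (d² + 103*d) + d = d² + 104*d)
-99 + (W(2) + 64)*(26 + 69) = -99 + (2*(104 + 2) + 64)*(26 + 69) = -99 + (2*106 + 64)*95 = -99 + (212 + 64)*95 = -99 + 276*95 = -99 + 26220 = 26121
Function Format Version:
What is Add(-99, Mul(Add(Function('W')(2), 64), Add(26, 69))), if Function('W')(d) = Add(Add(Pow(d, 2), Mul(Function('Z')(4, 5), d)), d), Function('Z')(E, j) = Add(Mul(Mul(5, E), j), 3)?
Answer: 26121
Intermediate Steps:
Function('Z')(E, j) = Add(3, Mul(5, E, j)) (Function('Z')(E, j) = Add(Mul(5, E, j), 3) = Add(3, Mul(5, E, j)))
Function('W')(d) = Add(Pow(d, 2), Mul(104, d)) (Function('W')(d) = Add(Add(Pow(d, 2), Mul(Add(3, Mul(5, 4, 5)), d)), d) = Add(Add(Pow(d, 2), Mul(Add(3, 100), d)), d) = Add(Add(Pow(d, 2), Mul(103, d)), d) = Add(Pow(d, 2), Mul(104, d)))
Add(-99, Mul(Add(Function('W')(2), 64), Add(26, 69))) = Add(-99, Mul(Add(Mul(2, Add(104, 2)), 64), Add(26, 69))) = Add(-99, Mul(Add(Mul(2, 106), 64), 95)) = Add(-99, Mul(Add(212, 64), 95)) = Add(-99, Mul(276, 95)) = Add(-99, 26220) = 26121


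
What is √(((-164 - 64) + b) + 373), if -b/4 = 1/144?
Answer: √5219/6 ≈ 12.040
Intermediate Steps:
b = -1/36 (b = -4/144 = -4*1/144 = -1/36 ≈ -0.027778)
√(((-164 - 64) + b) + 373) = √(((-164 - 64) - 1/36) + 373) = √((-228 - 1/36) + 373) = √(-8209/36 + 373) = √(5219/36) = √5219/6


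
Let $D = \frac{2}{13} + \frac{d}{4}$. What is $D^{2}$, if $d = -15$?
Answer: $\frac{34969}{2704} \approx 12.932$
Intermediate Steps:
$D = - \frac{187}{52}$ ($D = \frac{2}{13} - \frac{15}{4} = - \frac{187}{52} \approx -3.5962$)
$D^{2} = \left(- \frac{187}{52}\right)^{2} = \frac{34969}{2704}$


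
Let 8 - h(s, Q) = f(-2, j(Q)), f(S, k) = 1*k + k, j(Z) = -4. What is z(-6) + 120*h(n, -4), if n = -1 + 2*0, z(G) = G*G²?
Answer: 1704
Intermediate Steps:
z(G) = G³
n = -1 (n = -1 + 0 = -1)
f(S, k) = 2*k (f(S, k) = k + k = 2*k)
h(s, Q) = 16 (h(s, Q) = 8 - 2*(-4) = 8 - 1*(-8) = 8 + 8 = 16)
z(-6) + 120*h(n, -4) = (-6)³ + 120*16 = -216 + 1920 = 1704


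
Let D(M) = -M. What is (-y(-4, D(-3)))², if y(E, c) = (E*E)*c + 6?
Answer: 2916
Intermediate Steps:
y(E, c) = 6 + c*E² (y(E, c) = E²*c + 6 = c*E² + 6 = 6 + c*E²)
(-y(-4, D(-3)))² = (-(6 - 1*(-3)*(-4)²))² = (-(6 + 3*16))² = (-(6 + 48))² = (-1*54)² = (-54)² = 2916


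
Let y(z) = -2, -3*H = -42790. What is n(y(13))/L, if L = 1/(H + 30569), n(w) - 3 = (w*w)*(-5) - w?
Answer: -672485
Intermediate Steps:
H = 42790/3 (H = -⅓*(-42790) = 42790/3 ≈ 14263.)
n(w) = 3 - w - 5*w² (n(w) = 3 + ((w*w)*(-5) - w) = 3 + (w²*(-5) - w) = 3 + (-5*w² - w) = 3 + (-w - 5*w²) = 3 - w - 5*w²)
L = 3/134497 (L = 1/(42790/3 + 30569) = 1/(134497/3) = 3/134497 ≈ 2.2305e-5)
n(y(13))/L = (3 - 1*(-2) - 5*(-2)²)/(3/134497) = (3 + 2 - 5*4)*(134497/3) = (3 + 2 - 20)*(134497/3) = -15*134497/3 = -672485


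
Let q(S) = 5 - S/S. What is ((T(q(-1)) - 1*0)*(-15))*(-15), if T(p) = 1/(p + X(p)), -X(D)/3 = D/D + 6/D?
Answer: -450/7 ≈ -64.286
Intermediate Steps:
q(S) = 4 (q(S) = 5 - 1*1 = 5 - 1 = 4)
X(D) = -3 - 18/D (X(D) = -3*(D/D + 6/D) = -3*(1 + 6/D) = -3 - 18/D)
T(p) = 1/(-3 + p - 18/p) (T(p) = 1/(p + (-3 - 18/p)) = 1/(-3 + p - 18/p))
((T(q(-1)) - 1*0)*(-15))*(-15) = ((-1*4/(18 - 1*4*(-3 + 4)) - 1*0)*(-15))*(-15) = ((-1*4/(18 - 1*4*1) + 0)*(-15))*(-15) = ((-1*4/(18 - 4) + 0)*(-15))*(-15) = ((-1*4/14 + 0)*(-15))*(-15) = ((-1*4*1/14 + 0)*(-15))*(-15) = ((-2/7 + 0)*(-15))*(-15) = -2/7*(-15)*(-15) = (30/7)*(-15) = -450/7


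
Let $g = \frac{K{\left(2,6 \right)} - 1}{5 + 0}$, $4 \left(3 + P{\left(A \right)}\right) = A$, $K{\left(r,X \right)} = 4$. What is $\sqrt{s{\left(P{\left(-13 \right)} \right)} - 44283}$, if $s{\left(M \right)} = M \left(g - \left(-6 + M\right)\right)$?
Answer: $\frac{i \sqrt{709813}}{4} \approx 210.63 i$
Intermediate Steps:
$P{\left(A \right)} = -3 + \frac{A}{4}$
$g = \frac{3}{5}$ ($g = \frac{4 - 1}{5 + 0} = \frac{3}{5} \approx 0.6$)
$s{\left(M \right)} = M \left(\frac{33}{5} - M\right)$ ($s{\left(M \right)} = M \left(\frac{3}{5} - \left(-6 + M\right)\right) = M \left(\frac{33}{5} - M\right)$)
$\sqrt{s{\left(P{\left(-13 \right)} \right)} - 44283} = \sqrt{\frac{\left(-3 + \frac{1}{4} \left(-13\right)\right) \left(33 - 5 \left(-3 + \frac{1}{4} \left(-13\right)\right)\right)}{5} - 44283} = \sqrt{\frac{\left(-3 - \frac{13}{4}\right) \left(33 - 5 \left(-3 - \frac{13}{4}\right)\right)}{5} - 44283} = \sqrt{\frac{1}{5} \left(- \frac{25}{4}\right) \left(33 - - \frac{125}{4}\right) - 44283} = \sqrt{\frac{1}{5} \left(- \frac{25}{4}\right) \left(33 + \frac{125}{4}\right) - 44283} = \sqrt{\frac{1}{5} \left(- \frac{25}{4}\right) \frac{257}{4} - 44283} = \sqrt{- \frac{1285}{16} - 44283} = \sqrt{- \frac{709813}{16}} = \frac{i \sqrt{709813}}{4}$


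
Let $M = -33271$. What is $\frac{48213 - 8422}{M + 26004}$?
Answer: $- \frac{39791}{7267} \approx -5.4756$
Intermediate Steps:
$\frac{48213 - 8422}{M + 26004} = \frac{48213 - 8422}{-33271 + 26004} = \frac{39791}{-7267} = 39791 \left(- \frac{1}{7267}\right) = - \frac{39791}{7267}$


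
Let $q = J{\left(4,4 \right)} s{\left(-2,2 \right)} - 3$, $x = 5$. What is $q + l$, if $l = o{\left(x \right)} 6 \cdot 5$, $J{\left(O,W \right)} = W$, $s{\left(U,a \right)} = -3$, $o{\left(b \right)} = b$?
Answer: $135$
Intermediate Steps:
$l = 150$ ($l = 5 \cdot 6 \cdot 5 = 30 \cdot 5 = 150$)
$q = -15$ ($q = 4 \left(-3\right) - 3 = -12 - 3 = -15$)
$q + l = -15 + 150 = 135$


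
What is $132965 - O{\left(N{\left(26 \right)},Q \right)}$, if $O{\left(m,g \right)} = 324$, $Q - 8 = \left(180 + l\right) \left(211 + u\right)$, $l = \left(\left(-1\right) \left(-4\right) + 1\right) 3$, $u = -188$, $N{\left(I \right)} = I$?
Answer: $132641$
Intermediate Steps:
$l = 15$ ($l = \left(4 + 1\right) 3 = 5 \cdot 3 = 15$)
$Q = 4493$ ($Q = 8 + \left(180 + 15\right) \left(211 - 188\right) = 8 + 195 \cdot 23 = 8 + 4485 = 4493$)
$132965 - O{\left(N{\left(26 \right)},Q \right)} = 132965 - 324 = 132641$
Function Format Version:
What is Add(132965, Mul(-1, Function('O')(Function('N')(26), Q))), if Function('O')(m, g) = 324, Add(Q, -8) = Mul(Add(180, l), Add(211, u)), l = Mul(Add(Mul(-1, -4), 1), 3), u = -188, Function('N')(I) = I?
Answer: 132641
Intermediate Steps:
l = 15 (l = Mul(Add(4, 1), 3) = Mul(5, 3) = 15)
Q = 4493 (Q = Add(8, Mul(Add(180, 15), Add(211, -188))) = Add(8, Mul(195, 23)) = Add(8, 4485) = 4493)
Add(132965, Mul(-1, Function('O')(Function('N')(26), Q))) = Add(132965, Mul(-1, 324)) = Add(132965, -324) = 132641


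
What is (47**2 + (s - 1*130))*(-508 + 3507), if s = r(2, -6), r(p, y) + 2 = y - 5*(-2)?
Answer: 6240919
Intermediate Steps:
r(p, y) = 8 + y (r(p, y) = -2 + (y - 5*(-2)) = -2 + (y + 10) = -2 + (10 + y) = 8 + y)
s = 2 (s = 8 - 6 = 2)
(47**2 + (s - 1*130))*(-508 + 3507) = (47**2 + (2 - 1*130))*(-508 + 3507) = (2209 + (2 - 130))*2999 = (2209 - 128)*2999 = 2081*2999 = 6240919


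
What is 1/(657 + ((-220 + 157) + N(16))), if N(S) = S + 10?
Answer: 1/620 ≈ 0.0016129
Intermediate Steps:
N(S) = 10 + S
1/(657 + ((-220 + 157) + N(16))) = 1/(657 + ((-220 + 157) + (10 + 16))) = 1/(657 + (-63 + 26)) = 1/(657 - 37) = 1/620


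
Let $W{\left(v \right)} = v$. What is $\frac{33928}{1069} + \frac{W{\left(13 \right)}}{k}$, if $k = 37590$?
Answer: $\frac{1275367417}{40183710} \approx 31.738$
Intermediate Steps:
$\frac{33928}{1069} + \frac{W{\left(13 \right)}}{k} = \frac{33928}{1069} + \frac{13}{37590} = \frac{1275367417}{40183710}$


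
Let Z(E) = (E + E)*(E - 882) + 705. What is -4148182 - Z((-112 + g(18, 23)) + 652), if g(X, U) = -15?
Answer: -3774037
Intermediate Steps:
Z(E) = 705 + 2*E*(-882 + E) (Z(E) = (2*E)*(-882 + E) + 705 = 2*E*(-882 + E) + 705 = 705 + 2*E*(-882 + E))
-4148182 - Z((-112 + g(18, 23)) + 652) = -4148182 - (705 - 1764*((-112 - 15) + 652) + 2*((-112 - 15) + 652)²) = -4148182 - (705 - 1764*(-127 + 652) + 2*(-127 + 652)²) = -4148182 - (705 - 1764*525 + 2*525²) = -4148182 - (705 - 926100 + 2*275625) = -4148182 - (705 - 926100 + 551250) = -4148182 - 1*(-374145) = -4148182 + 374145 = -3774037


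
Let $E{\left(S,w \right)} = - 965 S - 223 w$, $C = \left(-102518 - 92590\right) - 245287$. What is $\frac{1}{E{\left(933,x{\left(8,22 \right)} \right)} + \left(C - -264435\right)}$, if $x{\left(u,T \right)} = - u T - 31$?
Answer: $- \frac{1}{1030144} \approx -9.7074 \cdot 10^{-7}$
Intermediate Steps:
$x{\left(u,T \right)} = -31 - T u$ ($x{\left(u,T \right)} = - T u - 31 = -31 - T u$)
$C = -440395$ ($C = \left(-102518 - 92590\right) - 245287 = -195108 - 245287 = -440395$)
$\frac{1}{E{\left(933,x{\left(8,22 \right)} \right)} + \left(C - -264435\right)} = \frac{1}{\left(\left(-965\right) 933 - 223 \left(-31 - 22 \cdot 8\right)\right) - 175960} = \frac{1}{\left(-900345 - 223 \left(-31 - 176\right)\right) + \left(-440395 + 264435\right)} = \frac{1}{\left(-900345 - -46161\right) - 175960} = \frac{1}{\left(-900345 + 46161\right) - 175960} = \frac{1}{-854184 - 175960} = \frac{1}{-1030144} = - \frac{1}{1030144}$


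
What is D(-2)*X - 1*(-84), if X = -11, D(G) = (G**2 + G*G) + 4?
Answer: -48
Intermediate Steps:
D(G) = 4 + 2*G**2 (D(G) = (G**2 + G**2) + 4 = 2*G**2 + 4 = 4 + 2*G**2)
D(-2)*X - 1*(-84) = (4 + 2*(-2)**2)*(-11) - 1*(-84) = (4 + 2*4)*(-11) + 84 = (4 + 8)*(-11) + 84 = 12*(-11) + 84 = -132 + 84 = -48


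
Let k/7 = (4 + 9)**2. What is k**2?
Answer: 1399489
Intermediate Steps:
k = 1183 (k = 7*(4 + 9)**2 = 7*13**2 = 7*169 = 1183)
k**2 = 1183**2 = 1399489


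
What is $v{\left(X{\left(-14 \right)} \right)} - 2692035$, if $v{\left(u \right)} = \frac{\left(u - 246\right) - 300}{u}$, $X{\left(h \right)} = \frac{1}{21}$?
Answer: $-2703500$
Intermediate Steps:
$X{\left(h \right)} = \frac{1}{21}$
$v{\left(u \right)} = \frac{-546 + u}{u}$ ($v{\left(u \right)} = \frac{\left(-246 + u\right) - 300}{u} = \frac{-546 + u}{u}$)
$v{\left(X{\left(-14 \right)} \right)} - 2692035 = \frac{1}{\frac{1}{21}} \left(-546 + \frac{1}{21}\right) - 2692035 = 21 \left(- \frac{11465}{21}\right) - 2692035 = -11465 - 2692035 = -2703500$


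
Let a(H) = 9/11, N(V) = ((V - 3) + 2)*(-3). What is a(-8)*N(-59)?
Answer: 1620/11 ≈ 147.27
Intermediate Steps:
N(V) = 3 - 3*V (N(V) = ((-3 + V) + 2)*(-3) = (-1 + V)*(-3) = 3 - 3*V)
a(H) = 9/11 (a(H) = 9*(1/11) = 9/11)
a(-8)*N(-59) = 9*(3 - 3*(-59))/11 = 9*(3 + 177)/11 = (9/11)*180 = 1620/11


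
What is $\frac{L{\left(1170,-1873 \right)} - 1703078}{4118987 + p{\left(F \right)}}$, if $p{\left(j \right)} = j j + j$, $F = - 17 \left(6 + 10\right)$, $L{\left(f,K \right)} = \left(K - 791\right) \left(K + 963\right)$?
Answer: $\frac{721162}{4192699} \approx 0.172$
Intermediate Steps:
$L{\left(f,K \right)} = \left(-791 + K\right) \left(963 + K\right)$
$F = -272$ ($F = \left(-17\right) 16 = -272$)
$p{\left(j \right)} = j + j^{2}$ ($p{\left(j \right)} = j^{2} + j = j + j^{2}$)
$\frac{L{\left(1170,-1873 \right)} - 1703078}{4118987 + p{\left(F \right)}} = \frac{\left(-761733 + \left(-1873\right)^{2} + 172 \left(-1873\right)\right) - 1703078}{4118987 - 272 \left(1 - 272\right)} = \frac{\left(-761733 + 3508129 - 322156\right) - 1703078}{4118987 - -73712} = \frac{2424240 - 1703078}{4118987 + 73712} = \frac{721162}{4192699}$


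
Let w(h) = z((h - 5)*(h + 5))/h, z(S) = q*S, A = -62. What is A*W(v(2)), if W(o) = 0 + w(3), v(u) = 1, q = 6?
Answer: 1984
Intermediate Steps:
z(S) = 6*S
w(h) = 6*(-5 + h)*(5 + h)/h (w(h) = (6*((h - 5)*(h + 5)))/h = (6*((-5 + h)*(5 + h)))/h = (6*(-5 + h)*(5 + h))/h = 6*(-5 + h)*(5 + h)/h)
W(o) = -32 (W(o) = 0 + (-150/3 + 6*3) = 0 + (-150*⅓ + 18) = 0 + (-50 + 18) = 0 - 32 = -32)
A*W(v(2)) = -62*(-32) = 1984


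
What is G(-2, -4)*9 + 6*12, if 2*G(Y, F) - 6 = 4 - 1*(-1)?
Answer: 243/2 ≈ 121.50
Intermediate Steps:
G(Y, F) = 11/2 (G(Y, F) = 3 + (4 - 1*(-1))/2 = 3 + (4 + 1)/2 = 3 + (½)*5 = 3 + 5/2 = 11/2)
G(-2, -4)*9 + 6*12 = (11/2)*9 + 6*12 = 99/2 + 72 = 243/2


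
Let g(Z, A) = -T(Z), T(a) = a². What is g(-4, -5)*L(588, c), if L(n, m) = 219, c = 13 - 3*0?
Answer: -3504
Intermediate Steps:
c = 13 (c = 13 + 0 = 13)
g(Z, A) = -Z²
g(-4, -5)*L(588, c) = -1*(-4)²*219 = -1*16*219 = -16*219 = -3504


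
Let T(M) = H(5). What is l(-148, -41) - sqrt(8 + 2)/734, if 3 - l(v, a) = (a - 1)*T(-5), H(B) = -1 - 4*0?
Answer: -39 - sqrt(10)/734 ≈ -39.004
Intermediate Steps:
H(B) = -1 (H(B) = -1 + 0 = -1)
T(M) = -1
l(v, a) = 2 + a (l(v, a) = 3 - (a - 1)*(-1) = 3 - (-1 + a)*(-1) = 3 - (1 - a) = 3 + (-1 + a) = 2 + a)
l(-148, -41) - sqrt(8 + 2)/734 = (2 - 41) - sqrt(8 + 2)/734 = -39 - sqrt(10)/734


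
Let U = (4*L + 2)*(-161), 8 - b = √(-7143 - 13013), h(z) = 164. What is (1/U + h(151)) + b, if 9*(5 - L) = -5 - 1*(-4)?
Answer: 5593775/32522 - 2*I*√5039 ≈ 172.0 - 141.97*I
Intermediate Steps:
L = 46/9 (L = 5 - (-5 - 1*(-4))/9 = 5 - (-5 + 4)/9 = 5 - ⅑*(-1) = 5 + ⅑ = 46/9 ≈ 5.1111)
b = 8 - 2*I*√5039 (b = 8 - √(-7143 - 13013) = 8 - √(-20156) = 8 - 2*I*√5039 ≈ 8.0 - 141.97*I)
U = -32522/9 (U = (4*(46/9) + 2)*(-161) = (184/9 + 2)*(-161) = (202/9)*(-161) = -32522/9 ≈ -3613.6)
(1/U + h(151)) + b = (1/(-32522/9) + 164) + (8 - 2*I*√5039) = (-9/32522 + 164) + (8 - 2*I*√5039) = 5333599/32522 + (8 - 2*I*√5039) = 5593775/32522 - 2*I*√5039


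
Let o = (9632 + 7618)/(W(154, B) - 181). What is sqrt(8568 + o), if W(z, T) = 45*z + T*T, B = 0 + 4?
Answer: sqrt(1743258418)/451 ≈ 92.577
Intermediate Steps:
B = 4
W(z, T) = T**2 + 45*z (W(z, T) = 45*z + T**2 = T**2 + 45*z)
o = 1150/451 (o = (9632 + 7618)/((4**2 + 45*154) - 181) = 17250/((16 + 6930) - 181) = 17250/(6946 - 181) = 17250/6765 = 17250*(1/6765) = 1150/451 ≈ 2.5499)
sqrt(8568 + o) = sqrt(8568 + 1150/451) = sqrt(3865318/451) = sqrt(1743258418)/451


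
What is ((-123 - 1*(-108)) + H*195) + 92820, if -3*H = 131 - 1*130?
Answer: 92740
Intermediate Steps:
H = -⅓ (H = -(131 - 1*130)/3 = -(131 - 130)/3 = -⅓*1 = -⅓ ≈ -0.33333)
((-123 - 1*(-108)) + H*195) + 92820 = ((-123 - 1*(-108)) - ⅓*195) + 92820 = ((-123 + 108) - 65) + 92820 = (-15 - 65) + 92820 = -80 + 92820 = 92740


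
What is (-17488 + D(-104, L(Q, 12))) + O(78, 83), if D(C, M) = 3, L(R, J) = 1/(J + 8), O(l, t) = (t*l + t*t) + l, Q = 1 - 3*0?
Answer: -4044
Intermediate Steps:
Q = 1 (Q = 1 + 0 = 1)
O(l, t) = l + t² + l*t (O(l, t) = (l*t + t²) + l = (t² + l*t) + l = l + t² + l*t)
L(R, J) = 1/(8 + J)
(-17488 + D(-104, L(Q, 12))) + O(78, 83) = (-17488 + 3) + (78 + 83² + 78*83) = -17485 + (78 + 6889 + 6474) = -17485 + 13441 = -4044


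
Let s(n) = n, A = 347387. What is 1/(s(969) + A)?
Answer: 1/348356 ≈ 2.8706e-6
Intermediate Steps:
1/(s(969) + A) = 1/(969 + 347387) = 1/348356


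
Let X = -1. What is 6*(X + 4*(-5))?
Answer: -126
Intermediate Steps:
6*(X + 4*(-5)) = 6*(-1 + 4*(-5)) = 6*(-1 - 20) = 6*(-21) = -126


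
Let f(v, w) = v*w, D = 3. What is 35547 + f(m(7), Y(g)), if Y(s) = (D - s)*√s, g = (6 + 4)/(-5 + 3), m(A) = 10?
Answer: 35547 + 80*I*√5 ≈ 35547.0 + 178.89*I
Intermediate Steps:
g = -5 (g = 10/(-2) = 10*(-½) = -5)
Y(s) = √s*(3 - s) (Y(s) = (3 - s)*√s = √s*(3 - s))
35547 + f(m(7), Y(g)) = 35547 + 10*(√(-5)*(3 - 1*(-5))) = 35547 + 10*((I*√5)*(3 + 5)) = 35547 + 10*((I*√5)*8) = 35547 + 10*(8*I*√5) = 35547 + 80*I*√5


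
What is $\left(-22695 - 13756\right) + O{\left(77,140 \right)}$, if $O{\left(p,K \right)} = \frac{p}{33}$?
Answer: $- \frac{109346}{3} \approx -36449.0$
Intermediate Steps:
$O{\left(p,K \right)} = \frac{p}{33}$ ($O{\left(p,K \right)} = p \frac{1}{33} = \frac{p}{33}$)
$\left(-22695 - 13756\right) + O{\left(77,140 \right)} = \left(-22695 - 13756\right) + \frac{1}{33} \cdot 77 = -36451 + \frac{7}{3} = - \frac{109346}{3}$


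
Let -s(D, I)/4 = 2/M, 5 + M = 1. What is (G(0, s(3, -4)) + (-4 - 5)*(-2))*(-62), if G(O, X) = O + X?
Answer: -1240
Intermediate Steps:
M = -4 (M = -5 + 1 = -4)
s(D, I) = 2 (s(D, I) = -8/(-4) = -8*(-1)/4 = -4*(-½) = 2)
(G(0, s(3, -4)) + (-4 - 5)*(-2))*(-62) = ((0 + 2) + (-4 - 5)*(-2))*(-62) = (2 - 9*(-2))*(-62) = (2 + 18)*(-62) = 20*(-62) = -1240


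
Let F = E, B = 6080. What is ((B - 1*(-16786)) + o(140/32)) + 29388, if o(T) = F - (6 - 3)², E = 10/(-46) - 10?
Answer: 1201400/23 ≈ 52235.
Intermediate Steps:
E = -235/23 (E = 10*(-1/46) - 10 = -5/23 - 10 = -235/23 ≈ -10.217)
F = -235/23 ≈ -10.217
o(T) = -442/23 (o(T) = -235/23 - (6 - 3)² = -235/23 - 1*3² = -235/23 - 1*9 = -235/23 - 9 = -442/23)
((B - 1*(-16786)) + o(140/32)) + 29388 = ((6080 - 1*(-16786)) - 442/23) + 29388 = ((6080 + 16786) - 442/23) + 29388 = (22866 - 442/23) + 29388 = 525476/23 + 29388 = 1201400/23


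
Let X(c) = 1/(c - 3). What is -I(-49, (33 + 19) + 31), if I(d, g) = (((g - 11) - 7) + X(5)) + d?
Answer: -33/2 ≈ -16.500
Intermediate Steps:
X(c) = 1/(-3 + c)
I(d, g) = -35/2 + d + g (I(d, g) = (((g - 11) - 7) + 1/(-3 + 5)) + d = (((-11 + g) - 7) + 1/2) + d = ((-18 + g) + ½) + d = (-35/2 + g) + d = -35/2 + d + g)
-I(-49, (33 + 19) + 31) = -(-35/2 - 49 + ((33 + 19) + 31)) = -(-35/2 - 49 + (52 + 31)) = -(-35/2 - 49 + 83) = -1*33/2 = -33/2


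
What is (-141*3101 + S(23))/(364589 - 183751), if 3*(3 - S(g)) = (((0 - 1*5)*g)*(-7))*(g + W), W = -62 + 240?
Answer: -491173/180838 ≈ -2.7161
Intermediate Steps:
W = 178
S(g) = 3 - 35*g*(178 + g)/3 (S(g) = 3 - ((0 - 1*5)*g)*(-7)*(g + 178)/3 = 3 - ((0 - 5)*g)*(-7)*(178 + g)/3 = 3 - -5*g*(-7)*(178 + g)/3 = 3 - 35*g*(178 + g)/3)
(-141*3101 + S(23))/(364589 - 183751) = (-141*3101 + (3 - 6230/3*23 - 35/3*23²))/(364589 - 183751) = (-437241 + (3 - 143290/3 - 35/3*529))/180838 = (-437241 + (3 - 143290/3 - 18515/3))*(1/180838) = (-437241 - 53932)*(1/180838) = -491173*1/180838 = -491173/180838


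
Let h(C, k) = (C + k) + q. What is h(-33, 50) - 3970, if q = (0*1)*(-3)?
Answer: -3953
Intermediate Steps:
q = 0 (q = 0*(-3) = 0)
h(C, k) = C + k (h(C, k) = (C + k) + 0 = C + k)
h(-33, 50) - 3970 = (-33 + 50) - 3970 = 17 - 3970 = -3953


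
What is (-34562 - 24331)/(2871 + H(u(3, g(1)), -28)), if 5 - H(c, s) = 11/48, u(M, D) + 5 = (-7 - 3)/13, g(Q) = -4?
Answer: -2826864/138037 ≈ -20.479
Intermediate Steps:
u(M, D) = -75/13 (u(M, D) = -5 + (-7 - 3)/13 = -5 - 10*1/13 = -5 - 10/13 = -75/13)
H(c, s) = 229/48 (H(c, s) = 5 - 11/48 = 229/48)
(-34562 - 24331)/(2871 + H(u(3, g(1)), -28)) = (-34562 - 24331)/(2871 + 229/48) = -58893/138037/48 = -58893*48/138037 = -2826864/138037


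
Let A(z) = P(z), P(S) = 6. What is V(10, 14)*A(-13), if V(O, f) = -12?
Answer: -72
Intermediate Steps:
A(z) = 6
V(10, 14)*A(-13) = -12*6 = -72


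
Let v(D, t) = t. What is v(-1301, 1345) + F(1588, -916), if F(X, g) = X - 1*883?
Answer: 2050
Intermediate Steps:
F(X, g) = -883 + X (F(X, g) = X - 883 = -883 + X)
v(-1301, 1345) + F(1588, -916) = 1345 + (-883 + 1588) = 1345 + 705 = 2050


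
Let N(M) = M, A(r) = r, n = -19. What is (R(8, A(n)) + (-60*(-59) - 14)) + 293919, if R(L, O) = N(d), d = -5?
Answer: 297440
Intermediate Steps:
R(L, O) = -5
(R(8, A(n)) + (-60*(-59) - 14)) + 293919 = (-5 + (-60*(-59) - 14)) + 293919 = (-5 + (3540 - 14)) + 293919 = (-5 + 3526) + 293919 = 3521 + 293919 = 297440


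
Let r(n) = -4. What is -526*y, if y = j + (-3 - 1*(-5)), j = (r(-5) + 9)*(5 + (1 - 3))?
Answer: -8942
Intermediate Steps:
j = 15 (j = (-4 + 9)*(5 + (1 - 3)) = 5*(5 - 2) = 5*3 = 15)
y = 17 (y = 15 + (-3 - 1*(-5)) = 15 + (-3 + 5) = 15 + 2 = 17)
-526*y = -526*17 = -8942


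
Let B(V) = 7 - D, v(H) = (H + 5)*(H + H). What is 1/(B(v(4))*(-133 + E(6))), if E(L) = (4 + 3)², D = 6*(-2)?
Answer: -1/1596 ≈ -0.00062657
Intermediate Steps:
D = -12
E(L) = 49 (E(L) = 7² = 49)
v(H) = 2*H*(5 + H) (v(H) = (5 + H)*(2*H) = 2*H*(5 + H))
B(V) = 19 (B(V) = 7 - 1*(-12) = 7 + 12 = 19)
1/(B(v(4))*(-133 + E(6))) = 1/(19*(-133 + 49)) = 1/(19*(-84)) = 1/(-1596) = -1/1596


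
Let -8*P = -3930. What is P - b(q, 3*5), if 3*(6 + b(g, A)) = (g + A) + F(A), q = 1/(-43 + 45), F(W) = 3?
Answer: 5893/12 ≈ 491.08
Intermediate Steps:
q = ½ (q = 1/2 = ½ ≈ 0.50000)
P = 1965/4 (P = -⅛*(-3930) = 1965/4 ≈ 491.25)
b(g, A) = -5 + A/3 + g/3 (b(g, A) = -6 + ((g + A) + 3)/3 = -6 + ((A + g) + 3)/3 = -6 + (3 + A + g)/3 = -6 + (1 + A/3 + g/3) = -5 + A/3 + g/3)
P - b(q, 3*5) = 1965/4 - (-5 + (3*5)/3 + (⅓)*(½)) = 1965/4 - (-5 + (⅓)*15 + ⅙) = 1965/4 - (-5 + 5 + ⅙) = 1965/4 - 1*⅙ = 1965/4 - ⅙ = 5893/12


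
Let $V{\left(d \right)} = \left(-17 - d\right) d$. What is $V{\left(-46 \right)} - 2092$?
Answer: $-3426$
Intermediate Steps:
$V{\left(d \right)} = d \left(-17 - d\right)$
$V{\left(-46 \right)} - 2092 = \left(-1\right) \left(-46\right) \left(17 - 46\right) - 2092 = \left(-1\right) \left(-46\right) \left(-29\right) - 2092 = -1334 - 2092 = -3426$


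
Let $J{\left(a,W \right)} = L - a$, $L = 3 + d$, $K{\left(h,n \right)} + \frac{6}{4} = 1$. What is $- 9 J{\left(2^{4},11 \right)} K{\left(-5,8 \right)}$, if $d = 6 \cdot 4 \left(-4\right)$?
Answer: $- \frac{981}{2} \approx -490.5$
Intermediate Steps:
$K{\left(h,n \right)} = - \frac{1}{2}$ ($K{\left(h,n \right)} = - \frac{3}{2} + 1 = - \frac{1}{2}$)
$d = -96$ ($d = 24 \left(-4\right) = -96$)
$L = -93$ ($L = 3 - 96 = -93$)
$J{\left(a,W \right)} = -93 - a$
$- 9 J{\left(2^{4},11 \right)} K{\left(-5,8 \right)} = - 9 \left(-93 - 2^{4}\right) \left(- \frac{1}{2}\right) = - 9 \left(-93 - 16\right) \left(- \frac{1}{2}\right) = \left(-9\right) \left(-109\right) \left(- \frac{1}{2}\right) = 981 \left(- \frac{1}{2}\right) = - \frac{981}{2}$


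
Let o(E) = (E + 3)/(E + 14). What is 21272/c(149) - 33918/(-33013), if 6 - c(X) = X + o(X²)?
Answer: -15492038135058/105606903337 ≈ -146.70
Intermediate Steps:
o(E) = (3 + E)/(14 + E)
c(X) = 6 - X - (3 + X²)/(14 + X²) (c(X) = 6 - (X + (3 + X²)/(14 + X²)) = 6 + (-X - (3 + X²)/(14 + X²)) = 6 - X - (3 + X²)/(14 + X²))
21272/c(149) - 33918/(-33013) = 21272/(((-3 - 1*149² + (6 - 1*149)*(14 + 149²))/(14 + 149²))) - 33918/(-33013) = 21272/(((-3 - 1*22201 + (6 - 149)*(14 + 22201))/(14 + 22201))) - 33918*(-1/33013) = 21272/(((-3 - 22201 - 143*22215)/22215)) + 33918/33013 = 21272/(((-3 - 22201 - 3176745)/22215)) + 33918/33013 = 21272/(((1/22215)*(-3198949))) + 33918/33013 = 21272/(-3198949/22215) + 33918/33013 = 21272*(-22215/3198949) + 33918/33013 = -472557480/3198949 + 33918/33013 = -15492038135058/105606903337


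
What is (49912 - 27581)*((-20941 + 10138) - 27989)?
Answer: -866264152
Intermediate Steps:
(49912 - 27581)*((-20941 + 10138) - 27989) = 22331*(-10803 - 27989) = 22331*(-38792) = -866264152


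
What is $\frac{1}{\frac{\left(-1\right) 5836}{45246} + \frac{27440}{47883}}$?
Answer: $\frac{361085703}{160350842} \approx 2.2518$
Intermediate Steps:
$\frac{1}{\frac{\left(-1\right) 5836}{45246} + \frac{27440}{47883}} = \frac{1}{\left(-5836\right) \frac{1}{45246} + 27440 \cdot \frac{1}{47883}} = \frac{1}{- \frac{2918}{22623} + \frac{27440}{47883}} = \frac{1}{\frac{160350842}{361085703}} = \frac{361085703}{160350842}$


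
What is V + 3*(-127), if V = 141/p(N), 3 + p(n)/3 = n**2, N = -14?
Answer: -73486/193 ≈ -380.76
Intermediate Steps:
p(n) = -9 + 3*n**2
V = 47/193 (V = 141/(-9 + 3*(-14)**2) = 141/(-9 + 3*196) = 141/(-9 + 588) = 141/579 = 141*(1/579) = 47/193 ≈ 0.24352)
V + 3*(-127) = 47/193 + 3*(-127) = 47/193 - 381 = -73486/193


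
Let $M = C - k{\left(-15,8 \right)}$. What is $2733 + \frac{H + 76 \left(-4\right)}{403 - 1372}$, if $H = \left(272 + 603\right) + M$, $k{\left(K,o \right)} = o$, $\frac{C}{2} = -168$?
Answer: $\frac{2648050}{969} \approx 2732.8$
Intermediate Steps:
$C = -336$ ($C = 2 \left(-168\right) = -336$)
$M = -344$ ($M = -336 - 8 = -344$)
$H = 531$ ($H = \left(272 + 603\right) - 344 = 875 - 344 = 531$)
$2733 + \frac{H + 76 \left(-4\right)}{403 - 1372} = 2733 + \frac{531 + 76 \left(-4\right)}{403 - 1372} = 2733 + \frac{531 - 304}{403 - 1372} = 2733 + \frac{227}{-969} = 2733 + 227 \left(- \frac{1}{969}\right) = 2733 - \frac{227}{969} = \frac{2648050}{969}$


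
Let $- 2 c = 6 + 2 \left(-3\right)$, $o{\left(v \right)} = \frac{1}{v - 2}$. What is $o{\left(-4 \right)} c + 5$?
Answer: $5$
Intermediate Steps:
$o{\left(v \right)} = \frac{1}{-2 + v}$
$c = 0$ ($c = - \frac{6 + 2 \left(-3\right)}{2} = - \frac{6 - 6}{2} = \left(- \frac{1}{2}\right) 0 = 0$)
$o{\left(-4 \right)} c + 5 = \frac{1}{-2 - 4} \cdot 0 + 5 = \frac{1}{-6} \cdot 0 + 5 = \left(- \frac{1}{6}\right) 0 + 5 = 0 + 5 = 5$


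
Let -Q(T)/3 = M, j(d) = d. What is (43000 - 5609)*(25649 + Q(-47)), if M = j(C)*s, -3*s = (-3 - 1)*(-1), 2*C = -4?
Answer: 958742631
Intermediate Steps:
C = -2 (C = (1/2)*(-4) = -2)
s = -4/3 (s = -(-3 - 1)*(-1)/3 = -(-4)*(-1)/3 = -1/3*4 = -4/3 ≈ -1.3333)
M = 8/3 (M = -2*(-4/3) = 8/3 ≈ 2.6667)
Q(T) = -8 (Q(T) = -3*8/3 = -8)
(43000 - 5609)*(25649 + Q(-47)) = (43000 - 5609)*(25649 - 8) = 37391*25641 = 958742631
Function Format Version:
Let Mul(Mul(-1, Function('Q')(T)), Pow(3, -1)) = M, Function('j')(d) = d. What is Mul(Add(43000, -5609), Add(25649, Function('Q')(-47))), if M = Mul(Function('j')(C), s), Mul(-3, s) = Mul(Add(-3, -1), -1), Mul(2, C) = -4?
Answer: 958742631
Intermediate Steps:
C = -2 (C = Mul(Rational(1, 2), -4) = -2)
s = Rational(-4, 3) (s = Mul(Rational(-1, 3), Mul(Add(-3, -1), -1)) = Mul(Rational(-1, 3), Mul(-4, -1)) = Mul(Rational(-1, 3), 4) = Rational(-4, 3) ≈ -1.3333)
M = Rational(8, 3) (M = Mul(-2, Rational(-4, 3)) = Rational(8, 3) ≈ 2.6667)
Function('Q')(T) = -8 (Function('Q')(T) = Mul(-3, Rational(8, 3)) = -8)
Mul(Add(43000, -5609), Add(25649, Function('Q')(-47))) = Mul(Add(43000, -5609), Add(25649, -8)) = Mul(37391, 25641) = 958742631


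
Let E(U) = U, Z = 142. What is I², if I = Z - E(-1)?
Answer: 20449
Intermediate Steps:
I = 143 (I = 142 - 1*(-1) = 142 + 1 = 143)
I² = 143² = 20449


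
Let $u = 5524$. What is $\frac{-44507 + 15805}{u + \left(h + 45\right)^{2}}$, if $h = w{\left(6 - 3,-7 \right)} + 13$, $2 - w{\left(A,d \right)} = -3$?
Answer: $- \frac{28702}{9493} \approx -3.0235$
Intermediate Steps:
$w{\left(A,d \right)} = 5$ ($w{\left(A,d \right)} = 2 - -3 = 2 + 3 = 5$)
$h = 18$ ($h = 5 + 13 = 18$)
$\frac{-44507 + 15805}{u + \left(h + 45\right)^{2}} = \frac{-44507 + 15805}{5524 + \left(18 + 45\right)^{2}} = - \frac{28702}{5524 + 63^{2}} = - \frac{28702}{5524 + 3969} = - \frac{28702}{9493}$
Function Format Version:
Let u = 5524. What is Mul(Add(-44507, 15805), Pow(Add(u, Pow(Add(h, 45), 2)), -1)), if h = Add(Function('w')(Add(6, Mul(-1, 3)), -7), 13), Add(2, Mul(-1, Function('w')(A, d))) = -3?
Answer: Rational(-28702, 9493) ≈ -3.0235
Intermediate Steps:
Function('w')(A, d) = 5 (Function('w')(A, d) = Add(2, Mul(-1, -3)) = Add(2, 3) = 5)
h = 18 (h = Add(5, 13) = 18)
Mul(Add(-44507, 15805), Pow(Add(u, Pow(Add(h, 45), 2)), -1)) = Mul(Add(-44507, 15805), Pow(Add(5524, Pow(Add(18, 45), 2)), -1)) = Mul(-28702, Pow(Add(5524, Pow(63, 2)), -1)) = Mul(-28702, Pow(Add(5524, 3969), -1)) = Mul(-28702, Pow(9493, -1)) = Mul(-28702, Rational(1, 9493)) = Rational(-28702, 9493)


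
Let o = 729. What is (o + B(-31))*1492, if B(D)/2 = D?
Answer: 995164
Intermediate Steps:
B(D) = 2*D
(o + B(-31))*1492 = (729 + 2*(-31))*1492 = (729 - 62)*1492 = 667*1492 = 995164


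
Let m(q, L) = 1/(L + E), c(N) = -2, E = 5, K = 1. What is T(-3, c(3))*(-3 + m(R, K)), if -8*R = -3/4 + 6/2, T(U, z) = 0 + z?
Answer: 17/3 ≈ 5.6667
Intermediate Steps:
T(U, z) = z
R = -9/32 (R = -(-3/4 + 6/2)/8 = -(-3*¼ + 6*(½))/8 = -(-¾ + 3)/8 = -⅛*9/4 = -9/32 ≈ -0.28125)
m(q, L) = 1/(5 + L) (m(q, L) = 1/(L + 5) = 1/(5 + L))
T(-3, c(3))*(-3 + m(R, K)) = -2*(-3 + 1/(5 + 1)) = -2*(-3 + 1/6) = -2*(-3 + ⅙) = -2*(-17/6) = 17/3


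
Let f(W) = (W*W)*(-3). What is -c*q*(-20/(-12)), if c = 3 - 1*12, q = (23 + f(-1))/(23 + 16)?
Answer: 100/13 ≈ 7.6923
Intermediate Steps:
f(W) = -3*W² (f(W) = W²*(-3) = -3*W²)
q = 20/39 (q = (23 - 3*(-1)²)/(23 + 16) = (23 - 3*1)/39 = (23 - 3)*(1/39) = 20*(1/39) = 20/39 ≈ 0.51282)
c = -9 (c = 3 - 12 = -9)
-c*q*(-20/(-12)) = -(-9*20/39)*(-20/(-12)) = -(-60)*(-20*(-1/12))/13 = -(-60)*5/(13*3) = -1*(-100/13) = 100/13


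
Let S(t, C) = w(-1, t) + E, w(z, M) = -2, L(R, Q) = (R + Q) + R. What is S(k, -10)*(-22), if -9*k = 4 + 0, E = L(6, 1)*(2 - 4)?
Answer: 616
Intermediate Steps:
L(R, Q) = Q + 2*R (L(R, Q) = (Q + R) + R = Q + 2*R)
E = -26 (E = (1 + 2*6)*(2 - 4) = (1 + 12)*(-2) = 13*(-2) = -26)
k = -4/9 (k = -(4 + 0)/9 = -⅑*4 = -4/9 ≈ -0.44444)
S(t, C) = -28 (S(t, C) = -2 - 26 = -28)
S(k, -10)*(-22) = -28*(-22) = 616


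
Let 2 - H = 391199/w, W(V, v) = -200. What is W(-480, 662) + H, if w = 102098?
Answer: -20606603/102098 ≈ -201.83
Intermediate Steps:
H = -187003/102098 (H = 2 - 391199/102098 = -187003/102098 ≈ -1.8316)
W(-480, 662) + H = -200 - 187003/102098 = -20606603/102098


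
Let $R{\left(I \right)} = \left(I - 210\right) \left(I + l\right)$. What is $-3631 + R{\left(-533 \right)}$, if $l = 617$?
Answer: $-66043$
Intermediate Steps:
$R{\left(I \right)} = \left(-210 + I\right) \left(617 + I\right)$ ($R{\left(I \right)} = \left(I - 210\right) \left(I + 617\right) = \left(-210 + I\right) \left(617 + I\right)$)
$-3631 + R{\left(-533 \right)} = -3631 + \left(-129570 + \left(-533\right)^{2} + 407 \left(-533\right)\right) = -3631 - 62412 = -66043$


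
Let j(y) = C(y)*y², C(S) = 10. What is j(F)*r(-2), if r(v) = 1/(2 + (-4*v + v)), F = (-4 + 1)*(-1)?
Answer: 45/4 ≈ 11.250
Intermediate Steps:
F = 3 (F = -3*(-1) = 3)
r(v) = 1/(2 - 3*v)
j(y) = 10*y²
j(F)*r(-2) = (10*3²)*(-1/(-2 + 3*(-2))) = (10*9)*(-1/(-2 - 6)) = 90*(-1/(-8)) = 90*(-1*(-⅛)) = 90*(⅛) = 45/4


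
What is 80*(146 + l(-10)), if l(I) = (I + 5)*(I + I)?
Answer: 19680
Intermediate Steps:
l(I) = 2*I*(5 + I) (l(I) = (5 + I)*(2*I) = 2*I*(5 + I))
80*(146 + l(-10)) = 80*(146 + 2*(-10)*(5 - 10)) = 80*(146 + 2*(-10)*(-5)) = 80*(146 + 100) = 80*246 = 19680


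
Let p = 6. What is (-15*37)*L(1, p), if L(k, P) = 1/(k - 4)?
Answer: 185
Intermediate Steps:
L(k, P) = 1/(-4 + k)
(-15*37)*L(1, p) = (-15*37)/(-4 + 1) = -555/(-3) = -555*(-⅓) = 185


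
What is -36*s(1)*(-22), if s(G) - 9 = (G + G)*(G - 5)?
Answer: 792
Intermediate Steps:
s(G) = 9 + 2*G*(-5 + G) (s(G) = 9 + (G + G)*(G - 5) = 9 + (2*G)*(-5 + G) = 9 + 2*G*(-5 + G))
-36*s(1)*(-22) = -36*(9 - 10*1 + 2*1²)*(-22) = -36*(9 - 10 + 2*1)*(-22) = -36*(9 - 10 + 2)*(-22) = -36*1*(-22) = -36*(-22) = 792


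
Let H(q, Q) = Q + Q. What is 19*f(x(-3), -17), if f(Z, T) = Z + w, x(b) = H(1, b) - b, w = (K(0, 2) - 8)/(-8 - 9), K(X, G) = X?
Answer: -817/17 ≈ -48.059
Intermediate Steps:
H(q, Q) = 2*Q
w = 8/17 (w = (0 - 8)/(-8 - 9) = -8/(-17) = -8*(-1/17) = 8/17 ≈ 0.47059)
x(b) = b (x(b) = 2*b - b = b)
f(Z, T) = 8/17 + Z (f(Z, T) = Z + 8/17 = 8/17 + Z)
19*f(x(-3), -17) = 19*(8/17 - 3) = 19*(-43/17) = -817/17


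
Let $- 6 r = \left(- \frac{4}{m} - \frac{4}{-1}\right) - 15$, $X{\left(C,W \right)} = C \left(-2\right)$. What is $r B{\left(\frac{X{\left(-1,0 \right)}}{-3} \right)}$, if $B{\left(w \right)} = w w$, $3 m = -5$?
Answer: $\frac{86}{135} \approx 0.63704$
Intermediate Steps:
$m = - \frac{5}{3}$ ($m = \frac{1}{3} \left(-5\right) = - \frac{5}{3} \approx -1.6667$)
$X{\left(C,W \right)} = - 2 C$
$B{\left(w \right)} = w^{2}$
$r = \frac{43}{30}$ ($r = - \frac{\left(- \frac{4}{- \frac{5}{3}} - \frac{4}{-1}\right) - 15}{6} = - \frac{\left(\left(-4\right) \left(- \frac{3}{5}\right) - -4\right) - 15}{6} = - \frac{\left(\frac{12}{5} + 4\right) - 15}{6} = - \frac{\frac{32}{5} - 15}{6} = \left(- \frac{1}{6}\right) \left(- \frac{43}{5}\right) = \frac{43}{30} \approx 1.4333$)
$r B{\left(\frac{X{\left(-1,0 \right)}}{-3} \right)} = \frac{43 \left(\frac{\left(-2\right) \left(-1\right)}{-3}\right)^{2}}{30} = \frac{43 \left(2 \left(- \frac{1}{3}\right)\right)^{2}}{30} = \frac{43 \left(- \frac{2}{3}\right)^{2}}{30} = \frac{43}{30} \cdot \frac{4}{9} = \frac{86}{135}$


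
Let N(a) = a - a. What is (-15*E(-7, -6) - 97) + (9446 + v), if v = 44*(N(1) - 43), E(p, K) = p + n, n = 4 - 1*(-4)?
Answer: 7442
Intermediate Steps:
N(a) = 0
n = 8 (n = 4 + 4 = 8)
E(p, K) = 8 + p (E(p, K) = p + 8 = 8 + p)
v = -1892 (v = 44*(0 - 43) = 44*(-43) = -1892)
(-15*E(-7, -6) - 97) + (9446 + v) = (-15*(8 - 7) - 97) + (9446 - 1892) = (-15*1 - 97) + 7554 = (-15 - 97) + 7554 = -112 + 7554 = 7442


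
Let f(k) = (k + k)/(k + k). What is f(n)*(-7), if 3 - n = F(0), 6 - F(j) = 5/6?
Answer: -7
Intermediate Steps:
F(j) = 31/6 (F(j) = 6 - 5/6 = 31/6)
n = -13/6 (n = 3 - 1*31/6 = 3 - 31/6 = -13/6 ≈ -2.1667)
f(k) = 1 (f(k) = (2*k)/((2*k)) = (2*k)*(1/(2*k)) = 1)
f(n)*(-7) = 1*(-7) = -7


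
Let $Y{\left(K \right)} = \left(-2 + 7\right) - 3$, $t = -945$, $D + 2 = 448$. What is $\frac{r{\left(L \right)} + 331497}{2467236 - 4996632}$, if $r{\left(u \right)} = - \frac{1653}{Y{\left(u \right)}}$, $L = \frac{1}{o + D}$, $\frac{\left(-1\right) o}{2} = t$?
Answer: $- \frac{220447}{1686264} \approx -0.13073$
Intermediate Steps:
$D = 446$ ($D = -2 + 448 = 446$)
$o = 1890$ ($o = \left(-2\right) \left(-945\right) = 1890$)
$Y{\left(K \right)} = 2$ ($Y{\left(K \right)} = 5 - 3 = 2$)
$L = \frac{1}{2336}$ ($L = \frac{1}{1890 + 446} = \frac{1}{2336} \approx 0.00042808$)
$r{\left(u \right)} = - \frac{1653}{2}$
$\frac{r{\left(L \right)} + 331497}{2467236 - 4996632} = \frac{- \frac{1653}{2} + 331497}{2467236 - 4996632} = \frac{661341}{2 \left(-2529396\right)} = \frac{661341}{2} \left(- \frac{1}{2529396}\right) = - \frac{220447}{1686264}$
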